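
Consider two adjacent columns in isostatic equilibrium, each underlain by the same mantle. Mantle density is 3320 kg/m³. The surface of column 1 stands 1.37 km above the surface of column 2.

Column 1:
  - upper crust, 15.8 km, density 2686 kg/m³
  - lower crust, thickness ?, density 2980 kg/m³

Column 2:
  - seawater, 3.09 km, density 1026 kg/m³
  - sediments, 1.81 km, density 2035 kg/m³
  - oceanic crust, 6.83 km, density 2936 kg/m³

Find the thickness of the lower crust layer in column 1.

19.3 km

Take the compensation level at the base of the deeper column (depth z_c below the surface of column 1) and equate Σ ρ_i t_i down to z_c; mantle fills any gap and the z_c terms cancel.
Column 1: 15.8×2686 + x×2980 + (z_c − 15.8 − x)×3320
Column 2: 1.37×0 + 3.09×1026 + 1.81×2035 + 6.83×2936 + (z_c − 1.37 − 11.73)×3320
The z_c×3320 term appears on both sides and cancels. Collect the known terms of each column as K = Σ(ρt)_known − 3320 × (depth of known layers): K_1 = 42438.8 − 3320×15.8 = −10017.2; K_2 = 26906.57 − 3320×(1.37 + 11.73) = −16585.43.
Balance: K_1 − x×(3320 − 2980) = K_2, so x = (K_1 − K_2)/(3320 − 2980) = 6568.23/340 = 19.3 km.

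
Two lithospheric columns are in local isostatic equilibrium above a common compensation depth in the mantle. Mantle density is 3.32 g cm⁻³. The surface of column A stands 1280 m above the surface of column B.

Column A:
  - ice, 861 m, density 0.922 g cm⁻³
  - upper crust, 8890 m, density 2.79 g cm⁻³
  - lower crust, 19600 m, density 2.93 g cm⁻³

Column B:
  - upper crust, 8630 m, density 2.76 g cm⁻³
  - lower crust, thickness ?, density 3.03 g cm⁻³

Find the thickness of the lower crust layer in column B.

18400 m

Take the compensation level at the base of the deeper column (depth z_c below the surface of column A) and equate Σ ρ_i t_i down to z_c; mantle fills any gap and the z_c terms cancel.
Column A: 861×0.922 + 8890×2.79 + 19600×2.93 + (z_c − 29351)×3.32
Column B: 1280×0 + 8630×2.76 + x×3.03 + (z_c − 1280 − 8630 − x)×3.32
The z_c×3.32 term appears on both sides and cancels. Collect the known terms of each column as K = Σ(ρt)_known − 3.32 × (depth of known layers): K_A = 83024.942 − 3.32×29351 = −14420.378; K_B = 23818.8 − 3.32×(1280 + 8630) = −9082.4.
Balance: K_A = K_B − x×(3.32 − 3.03), so x = (K_B − K_A)/(3.32 − 3.03) = 5337.98/0.29 = 18400 m.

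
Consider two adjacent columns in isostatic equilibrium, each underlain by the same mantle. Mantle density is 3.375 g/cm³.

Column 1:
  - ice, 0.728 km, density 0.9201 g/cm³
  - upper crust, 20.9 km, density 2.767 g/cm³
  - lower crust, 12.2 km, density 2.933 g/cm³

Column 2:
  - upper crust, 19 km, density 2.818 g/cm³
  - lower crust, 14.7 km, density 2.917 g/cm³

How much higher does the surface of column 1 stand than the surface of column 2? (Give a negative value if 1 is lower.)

0.762 km

For any compensation level in the mantle, the mantle terms cancel and isostasy reduces to e = (Σt_1 − Σt_2) − (Σ(ρt)_1 − Σ(ρt)_2) / ρ_m.
Σt_1 = 33.828 km; Σt_2 = 33.7 km; Σ(ρt)_1 = 94.2827328; Σ(ρt)_2 = 96.4219 (in km·g/cm³).
e = (33.828 − 33.7) − (94.2827328 − 96.4219) / 3.375 = 0.762 km.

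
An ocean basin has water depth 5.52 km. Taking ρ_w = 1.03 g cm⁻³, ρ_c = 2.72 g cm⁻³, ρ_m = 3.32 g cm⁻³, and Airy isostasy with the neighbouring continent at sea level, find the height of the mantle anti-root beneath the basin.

15.5 km

In Airy isostatic equilibrium: replacing crust with seawater at the top is compensated by replacing crust with mantle at the base: d (ρ_c − ρ_w) = a (ρ_m − ρ_c).
a = d (ρ_c − ρ_w)/(ρ_m − ρ_c) = 5.52 km × 1.69/0.6 = 15.5 km.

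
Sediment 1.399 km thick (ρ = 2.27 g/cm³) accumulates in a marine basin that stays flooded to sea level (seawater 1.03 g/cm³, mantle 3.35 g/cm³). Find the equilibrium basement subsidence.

Submarine loading: the sediment displaces seawater, and the subsidence is in turn flooded, so s (ρ_m − ρ_w) = t (ρ_sed − ρ_w).
s = 1.399 km × (2.27 − 1.03) / (3.35 − 1.03) = 0.748 km.

0.748 km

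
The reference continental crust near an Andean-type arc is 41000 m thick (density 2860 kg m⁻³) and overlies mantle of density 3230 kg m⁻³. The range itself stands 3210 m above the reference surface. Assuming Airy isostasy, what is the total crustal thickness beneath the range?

69000 m

Root depth r = h ρ_c / (ρ_m − ρ_c) = 3210 m × 2860 / 370 = 24810 m.
Total thickness = T + h + r = 41000 m + 3210 m + 24810 m = 69000 m.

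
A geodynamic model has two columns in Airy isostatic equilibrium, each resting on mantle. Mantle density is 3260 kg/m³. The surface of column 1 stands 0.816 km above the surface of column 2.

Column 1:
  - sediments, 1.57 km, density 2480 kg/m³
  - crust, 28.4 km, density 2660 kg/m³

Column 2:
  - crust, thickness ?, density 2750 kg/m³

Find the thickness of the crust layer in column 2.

30.6 km

Take the compensation level at the base of the deeper column (depth z_c below the surface of column 1) and equate Σ ρ_i t_i down to z_c; mantle fills any gap and the z_c terms cancel.
Column 1: 1.57×2480 + 28.4×2660 + (z_c − 29.97)×3260
Column 2: 0.816×0 + x×2750 + (z_c − 0.816 − 0 − x)×3260
The z_c×3260 term appears on both sides and cancels. Collect the known terms of each column as K = Σ(ρt)_known − 3260 × (depth of known layers): K_1 = 79437.6 − 3260×29.97 = −18264.6; K_2 = 0 − 3260×(0.816 + 0) = −2660.16.
Balance: K_1 = K_2 − x×(3260 − 2750), so x = (K_2 − K_1)/(3260 − 2750) = 15604.4/510 = 30.6 km.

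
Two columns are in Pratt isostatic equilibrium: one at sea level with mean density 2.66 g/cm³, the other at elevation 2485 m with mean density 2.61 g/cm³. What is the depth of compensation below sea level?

130000 m

ρ_ref D = ρ (D + h) → D (ρ_ref − ρ) = ρ h.
D = ρ h/(ρ_ref − ρ) = 2.61 × 2485 m/(2.66 − 2.61) = 130000 m.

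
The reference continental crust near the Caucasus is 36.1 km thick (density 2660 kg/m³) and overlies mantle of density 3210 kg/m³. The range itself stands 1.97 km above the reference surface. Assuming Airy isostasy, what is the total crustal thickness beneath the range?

47.6 km

Root depth r = h ρ_c / (ρ_m − ρ_c) = 1.97 km × 2660 / 550 = 9.528 km.
Total thickness = T + h + r = 36.1 km + 1.97 km + 9.528 km = 47.6 km.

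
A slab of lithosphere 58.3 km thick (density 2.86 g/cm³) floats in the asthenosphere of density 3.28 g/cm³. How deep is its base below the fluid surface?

Draft d = t ρ_obj/ρ_fluid = 58.3 km × 2.86/3.28 = 50.8 km.

50.8 km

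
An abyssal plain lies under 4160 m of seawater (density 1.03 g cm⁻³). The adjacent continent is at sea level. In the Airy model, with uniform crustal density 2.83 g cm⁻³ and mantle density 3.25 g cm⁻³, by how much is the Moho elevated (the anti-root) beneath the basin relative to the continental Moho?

17800 m

In Airy isostatic equilibrium: replacing crust with seawater at the top is compensated by replacing crust with mantle at the base: d (ρ_c − ρ_w) = a (ρ_m − ρ_c).
a = d (ρ_c − ρ_w)/(ρ_m − ρ_c) = 4160 m × 1.8/0.42 = 17800 m.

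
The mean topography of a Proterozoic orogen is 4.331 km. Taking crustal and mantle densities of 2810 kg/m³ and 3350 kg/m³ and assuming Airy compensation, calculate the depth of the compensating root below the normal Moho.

Equating mass per unit area of the two columns: the weight of the topography is balanced by the buoyancy of the root, ρ_c h = (ρ_m − ρ_c) r.
r = h · ρ_c / (ρ_m − ρ_c) = 4.331 km × 2810 / (3350 − 2810) = 22.5 km.

22.5 km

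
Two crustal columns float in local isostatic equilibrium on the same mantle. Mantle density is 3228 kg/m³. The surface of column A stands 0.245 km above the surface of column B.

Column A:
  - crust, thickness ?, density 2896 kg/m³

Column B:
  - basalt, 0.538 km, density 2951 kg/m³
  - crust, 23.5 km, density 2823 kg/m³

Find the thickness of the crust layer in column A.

Take the compensation level at the base of the deeper column (depth z_c below the surface of column A) and equate Σ ρ_i t_i down to z_c; mantle fills any gap and the z_c terms cancel.
Column A: x×2896 + (z_c − 0 − x)×3228
Column B: 0.245×0 + 0.538×2951 + 23.5×2823 + (z_c − 0.245 − 24.038)×3228
The z_c×3228 term appears on both sides and cancels. Collect the known terms of each column as K = Σ(ρt)_known − 3228 × (depth of known layers): K_A = 0 − 3228×0 = 0; K_B = 67928.138 − 3228×(0.245 + 24.038) = −10457.386.
Balance: K_A − x×(3228 − 2896) = K_B, so x = (K_A − K_B)/(3228 − 2896) = 10457.4/332 = 31.5 km.

31.5 km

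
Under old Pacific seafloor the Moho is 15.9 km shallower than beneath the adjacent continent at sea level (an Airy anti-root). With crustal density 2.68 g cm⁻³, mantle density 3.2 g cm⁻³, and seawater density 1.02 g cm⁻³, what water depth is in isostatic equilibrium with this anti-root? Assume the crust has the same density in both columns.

4.98 km

Replacing a thickness d of crust by seawater at the top must be balanced by replacing crust with mantle at the base: d (ρ_c − ρ_w) = a (ρ_m − ρ_c).
d = a (ρ_m − ρ_c)/(ρ_c − ρ_w) = 15.9 km × 0.52/1.66 = 4.98 km.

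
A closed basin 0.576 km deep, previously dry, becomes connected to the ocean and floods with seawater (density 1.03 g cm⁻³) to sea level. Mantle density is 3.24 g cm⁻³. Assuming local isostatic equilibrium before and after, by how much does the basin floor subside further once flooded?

After flooding the water column is d + s deep. Its weight must equal the weight of mantle displaced by the extra subsidence s: (d + s) ρ_w = s ρ_m.
s = d ρ_w / (ρ_m − ρ_w) = 0.576 km × 1.03/(3.24 − 1.03) = 0.268 km.

0.268 km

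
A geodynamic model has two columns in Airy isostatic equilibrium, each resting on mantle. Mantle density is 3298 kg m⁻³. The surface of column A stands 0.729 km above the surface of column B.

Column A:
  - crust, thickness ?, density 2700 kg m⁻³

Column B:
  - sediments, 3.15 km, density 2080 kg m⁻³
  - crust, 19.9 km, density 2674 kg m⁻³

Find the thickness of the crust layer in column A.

Take the compensation level at the base of the deeper column (depth z_c below the surface of column A) and equate Σ ρ_i t_i down to z_c; mantle fills any gap and the z_c terms cancel.
Column A: x×2700 + (z_c − 0 − x)×3298
Column B: 0.729×0 + 3.15×2080 + 19.9×2674 + (z_c − 0.729 − 23.05)×3298
The z_c×3298 term appears on both sides and cancels. Collect the known terms of each column as K = Σ(ρt)_known − 3298 × (depth of known layers): K_A = 0 − 3298×0 = 0; K_B = 59764.6 − 3298×(0.729 + 23.05) = −18658.542.
Balance: K_A − x×(3298 − 2700) = K_B, so x = (K_A − K_B)/(3298 − 2700) = 18658.5/598 = 31.2 km.

31.2 km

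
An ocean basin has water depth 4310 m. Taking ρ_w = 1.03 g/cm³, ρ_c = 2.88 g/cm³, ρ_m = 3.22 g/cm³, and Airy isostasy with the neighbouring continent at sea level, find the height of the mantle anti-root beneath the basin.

23500 m

Equating mass per unit area of the two columns: replacing crust with seawater at the top is compensated by replacing crust with mantle at the base: d (ρ_c − ρ_w) = a (ρ_m − ρ_c).
a = d (ρ_c − ρ_w)/(ρ_m − ρ_c) = 4310 m × 1.85/0.34 = 23500 m.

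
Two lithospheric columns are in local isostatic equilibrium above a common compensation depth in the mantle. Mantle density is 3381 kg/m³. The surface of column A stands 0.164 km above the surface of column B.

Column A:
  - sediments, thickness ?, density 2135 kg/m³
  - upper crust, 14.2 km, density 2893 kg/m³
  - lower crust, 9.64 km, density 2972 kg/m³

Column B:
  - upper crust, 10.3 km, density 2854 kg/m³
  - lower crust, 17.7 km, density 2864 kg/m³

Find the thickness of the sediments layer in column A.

3.42 km

Take the compensation level at the base of the deeper column (depth z_c below the surface of column A) and equate Σ ρ_i t_i down to z_c; mantle fills any gap and the z_c terms cancel.
Column A: x×2135 + 14.2×2893 + 9.64×2972 + (z_c − 23.84 − x)×3381
Column B: 0.164×0 + 10.3×2854 + 17.7×2864 + (z_c − 0.164 − 28)×3381
The z_c×3381 term appears on both sides and cancels. Collect the known terms of each column as K = Σ(ρt)_known − 3381 × (depth of known layers): K_A = 69730.68 − 3381×23.84 = −10872.36; K_B = 80089 − 3381×(0.164 + 28) = −15133.484.
Balance: K_A − x×(3381 − 2135) = K_B, so x = (K_A − K_B)/(3381 − 2135) = 4261.12/1246 = 3.42 km.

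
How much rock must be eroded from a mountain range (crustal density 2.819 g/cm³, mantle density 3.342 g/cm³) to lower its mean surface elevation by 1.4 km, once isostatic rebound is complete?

8.95 km

Net drop Δ = e − u = e − e ρ_c/ρ_m = e (ρ_m − ρ_c)/ρ_m.
e = Δ ρ_m/(ρ_m − ρ_c) = 1.4 km × 3.342/0.523 = 8.95 km.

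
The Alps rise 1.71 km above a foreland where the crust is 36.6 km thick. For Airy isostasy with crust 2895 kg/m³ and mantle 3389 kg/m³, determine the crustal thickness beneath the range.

48.3 km

Root depth r = h ρ_c / (ρ_m − ρ_c) = 1.71 km × 2895 / 494 = 10.02 km.
Total thickness = T + h + r = 36.6 km + 1.71 km + 10.02 km = 48.3 km.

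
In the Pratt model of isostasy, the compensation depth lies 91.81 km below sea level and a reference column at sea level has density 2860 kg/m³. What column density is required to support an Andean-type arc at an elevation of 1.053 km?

Pratt balance: ρ_ref D = ρ (D + h).
ρ = ρ_ref D/(D + h) = 2860 × 91.81 km/(91.81 km + 1.053 km) = 2830 kg/m³.

2830 kg/m³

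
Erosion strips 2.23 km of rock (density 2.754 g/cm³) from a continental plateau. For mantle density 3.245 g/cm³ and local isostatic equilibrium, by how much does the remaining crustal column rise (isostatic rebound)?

1.89 km

Unloading: uplift u = e ρ_c/ρ_m = 2.23 km × 2.754/3.245 = 1.89 km.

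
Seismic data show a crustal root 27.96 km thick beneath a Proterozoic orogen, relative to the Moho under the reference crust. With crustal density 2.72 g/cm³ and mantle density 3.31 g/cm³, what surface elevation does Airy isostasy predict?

In Airy isostatic equilibrium: ρ_c h = (ρ_m − ρ_c) r.
h = r (ρ_m − ρ_c) / ρ_c = 27.96 km × (3.31 − 2.72) / 2.72 = 6.06 km.

6.06 km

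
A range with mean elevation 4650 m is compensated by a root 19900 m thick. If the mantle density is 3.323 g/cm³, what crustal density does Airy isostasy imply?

2.69 g/cm³

ρ_c h = (ρ_m − ρ_c) r → ρ_c (h + r) = ρ_m r → ρ_c = ρ_m r / (h + r).
ρ_c = 3.323 × 19900 m / (4650 m + 19900 m) = 2.69 g/cm³.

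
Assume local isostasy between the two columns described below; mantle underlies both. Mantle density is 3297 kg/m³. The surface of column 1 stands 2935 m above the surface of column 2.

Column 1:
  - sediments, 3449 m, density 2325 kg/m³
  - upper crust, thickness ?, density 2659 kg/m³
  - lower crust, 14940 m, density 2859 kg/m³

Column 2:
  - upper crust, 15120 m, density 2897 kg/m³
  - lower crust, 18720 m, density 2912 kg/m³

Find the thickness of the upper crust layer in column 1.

20400 m

Take the compensation level at the base of the deeper column (depth z_c below the surface of column 1) and equate Σ ρ_i t_i down to z_c; mantle fills any gap and the z_c terms cancel.
Column 1: 3449×2325 + x×2659 + 14940×2859 + (z_c − 18389 − x)×3297
Column 2: 2935×0 + 15120×2897 + 18720×2912 + (z_c − 2935 − 33840)×3297
The z_c×3297 term appears on both sides and cancels. Collect the known terms of each column as K = Σ(ρt)_known − 3297 × (depth of known layers): K_1 = 50732385 − 3297×18389 = −9896148; K_2 = 98315280 − 3297×(2935 + 33840) = −22931895.
Balance: K_1 − x×(3297 − 2659) = K_2, so x = (K_1 − K_2)/(3297 − 2659) = 13035700/638 = 20400 m.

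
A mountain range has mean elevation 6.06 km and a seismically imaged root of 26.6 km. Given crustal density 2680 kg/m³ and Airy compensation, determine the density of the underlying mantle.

3290 kg/m³

Airy balance: ρ_c h = (ρ_m − ρ_c) r → ρ_m = ρ_c (1 + h/r).
ρ_m = 2680 × (1 + 6.06 km/26.6 km) = 3290 kg/m³.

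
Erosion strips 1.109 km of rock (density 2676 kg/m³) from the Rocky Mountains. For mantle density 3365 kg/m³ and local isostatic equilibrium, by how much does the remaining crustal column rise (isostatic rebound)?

Unloading: uplift u = e ρ_c/ρ_m = 1.109 km × 2676/3365 = 0.882 km.

0.882 km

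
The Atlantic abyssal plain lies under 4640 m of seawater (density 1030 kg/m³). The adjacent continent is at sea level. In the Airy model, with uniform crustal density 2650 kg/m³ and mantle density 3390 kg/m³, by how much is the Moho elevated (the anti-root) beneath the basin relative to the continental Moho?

Isostatic balance requires: replacing crust with seawater at the top is compensated by replacing crust with mantle at the base: d (ρ_c − ρ_w) = a (ρ_m − ρ_c).
a = d (ρ_c − ρ_w)/(ρ_m − ρ_c) = 4640 m × 1620/740 = 10200 m.

10200 m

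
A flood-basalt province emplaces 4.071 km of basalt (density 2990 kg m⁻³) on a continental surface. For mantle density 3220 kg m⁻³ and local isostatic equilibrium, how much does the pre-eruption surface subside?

3.78 km

Subaerial loading: s = t ρ_load / ρ_m.
s = 4.071 km × 2990/3220 = 3.78 km.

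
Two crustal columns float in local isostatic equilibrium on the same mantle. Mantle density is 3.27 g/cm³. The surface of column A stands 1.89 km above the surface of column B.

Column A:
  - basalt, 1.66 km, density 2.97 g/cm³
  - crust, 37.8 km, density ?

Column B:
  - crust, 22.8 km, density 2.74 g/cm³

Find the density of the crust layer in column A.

Take the compensation level at the base of the deeper column (depth z_c below the surface of column A) and equate Σ ρ_i t_i down to z_c; mantle fills any gap and the z_c terms cancel.
Column A: 1.66×2.97 + 37.8×ρ + (z_c − 39.46)×3.27
Column B: 1.89×0 + 22.8×2.74 + (z_c − 1.89 − 22.8)×3.27
The z_c×3.27 term appears on both sides and cancels. Collect the known terms of each column as K = Σ(ρt)_known − 3.27 × (depth of known layers): K_A = 4.9302 − 3.27×39.46 = −124.104; K_B = 62.472 − 3.27×(1.89 + 22.8) = −18.2643.
Balance: K_A + 37.8×ρ = K_B, so ρ = (K_B − K_A)/37.8 = 105.84/37.8 = 2.8 g/cm³.

2.8 g/cm³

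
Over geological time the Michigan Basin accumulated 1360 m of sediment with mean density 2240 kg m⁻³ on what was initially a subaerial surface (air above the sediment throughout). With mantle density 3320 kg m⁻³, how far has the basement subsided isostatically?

Subaerial load: s = t ρ_sed / ρ_m = 1360 m × 2240/3320 = 918 m.

918 m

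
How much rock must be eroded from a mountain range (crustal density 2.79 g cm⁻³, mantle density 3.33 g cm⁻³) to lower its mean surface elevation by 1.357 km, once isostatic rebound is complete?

Net drop Δ = e − u = e − e ρ_c/ρ_m = e (ρ_m − ρ_c)/ρ_m.
e = Δ ρ_m/(ρ_m − ρ_c) = 1.357 km × 3.33/0.54 = 8.37 km.

8.37 km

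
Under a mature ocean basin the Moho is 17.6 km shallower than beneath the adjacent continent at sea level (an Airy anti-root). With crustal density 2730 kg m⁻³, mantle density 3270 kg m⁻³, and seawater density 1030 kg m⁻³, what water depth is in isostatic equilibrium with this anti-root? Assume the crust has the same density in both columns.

5.59 km

Replacing a thickness d of crust by seawater at the top must be balanced by replacing crust with mantle at the base: d (ρ_c − ρ_w) = a (ρ_m − ρ_c).
d = a (ρ_m − ρ_c)/(ρ_c − ρ_w) = 17.6 km × 540/1700 = 5.59 km.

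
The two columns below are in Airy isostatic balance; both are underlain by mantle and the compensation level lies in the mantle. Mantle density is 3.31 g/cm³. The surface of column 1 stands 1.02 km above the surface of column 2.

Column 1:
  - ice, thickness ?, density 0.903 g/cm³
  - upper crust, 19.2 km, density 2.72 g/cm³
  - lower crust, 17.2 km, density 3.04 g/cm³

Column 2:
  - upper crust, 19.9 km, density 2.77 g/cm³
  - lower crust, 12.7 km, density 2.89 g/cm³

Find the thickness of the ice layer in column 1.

1.45 km

Take the compensation level at the base of the deeper column (depth z_c below the surface of column 1) and equate Σ ρ_i t_i down to z_c; mantle fills any gap and the z_c terms cancel.
Column 1: x×0.903 + 19.2×2.72 + 17.2×3.04 + (z_c − 36.4 − x)×3.31
Column 2: 1.02×0 + 19.9×2.77 + 12.7×2.89 + (z_c − 1.02 − 32.6)×3.31
The z_c×3.31 term appears on both sides and cancels. Collect the known terms of each column as K = Σ(ρt)_known − 3.31 × (depth of known layers): K_1 = 104.512 − 3.31×36.4 = −15.972; K_2 = 91.826 − 3.31×(1.02 + 32.6) = −19.4562.
Balance: K_1 − x×(3.31 − 0.903) = K_2, so x = (K_1 − K_2)/(3.31 − 0.903) = 3.4842/2.407 = 1.45 km.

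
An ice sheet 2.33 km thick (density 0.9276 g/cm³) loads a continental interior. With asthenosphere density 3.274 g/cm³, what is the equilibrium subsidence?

0.66 km

By Archimedes' principle applied to the lithosphere: the ice load ρ_ice t is balanced by mantle displaced below, ρ_m s.
s = t ρ_ice / ρ_m = 2.33 km × 0.9276/3.274 = 0.66 km.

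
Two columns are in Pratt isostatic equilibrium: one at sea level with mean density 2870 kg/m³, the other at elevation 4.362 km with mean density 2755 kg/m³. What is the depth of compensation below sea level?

104 km

ρ_ref D = ρ (D + h) → D (ρ_ref − ρ) = ρ h.
D = ρ h/(ρ_ref − ρ) = 2755 × 4.362 km/(2870 − 2755) = 104 km.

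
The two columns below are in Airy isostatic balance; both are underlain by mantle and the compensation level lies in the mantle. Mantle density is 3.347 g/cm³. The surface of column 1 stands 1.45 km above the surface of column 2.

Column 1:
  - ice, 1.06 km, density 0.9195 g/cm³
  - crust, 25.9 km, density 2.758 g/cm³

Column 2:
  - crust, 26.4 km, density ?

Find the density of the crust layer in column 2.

2.86 g/cm³

Take the compensation level at the base of the deeper column (depth z_c below the surface of column 1) and equate Σ ρ_i t_i down to z_c; mantle fills any gap and the z_c terms cancel.
Column 1: 1.06×0.9195 + 25.9×2.758 + (z_c − 26.96)×3.347
Column 2: 1.45×0 + 26.4×ρ + (z_c − 1.45 − 26.4)×3.347
The z_c×3.347 term appears on both sides and cancels. Collect the known terms of each column as K = Σ(ρt)_known − 3.347 × (depth of known layers): K_1 = 72.40687 − 3.347×26.96 = −17.82825; K_2 = 0 − 3.347×(1.45 + 26.4) = −93.21395.
Balance: K_1 = K_2 + 26.4×ρ, so ρ = (K_1 − K_2)/26.4 = 75.3857/26.4 = 2.86 g/cm³.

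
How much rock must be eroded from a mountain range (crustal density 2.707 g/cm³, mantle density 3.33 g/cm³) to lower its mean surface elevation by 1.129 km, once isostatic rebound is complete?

Net drop Δ = e − u = e − e ρ_c/ρ_m = e (ρ_m − ρ_c)/ρ_m.
e = Δ ρ_m/(ρ_m − ρ_c) = 1.129 km × 3.33/0.623 = 6.03 km.

6.03 km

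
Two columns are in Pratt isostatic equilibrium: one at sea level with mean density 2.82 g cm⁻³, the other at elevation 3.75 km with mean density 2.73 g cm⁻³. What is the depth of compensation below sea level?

ρ_ref D = ρ (D + h) → D (ρ_ref − ρ) = ρ h.
D = ρ h/(ρ_ref − ρ) = 2.73 × 3.75 km/(2.82 − 2.73) = 114 km.

114 km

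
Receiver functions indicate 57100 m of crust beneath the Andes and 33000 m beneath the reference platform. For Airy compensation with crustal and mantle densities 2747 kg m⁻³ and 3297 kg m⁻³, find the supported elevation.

Excess crust Δ = 57100 m − 33000 m = 24100 m, split between elevation h and root r with h + r = Δ.
Airy balance ρ_c h = (ρ_m − ρ_c) r gives r = h ρ_c/(ρ_m − ρ_c), so h (1 + ρ_c/(ρ_m − ρ_c)) = Δ, i.e. h = Δ (ρ_m − ρ_c)/ρ_m.
h = 24100 m × 550/3297 = 4020 m.

4020 m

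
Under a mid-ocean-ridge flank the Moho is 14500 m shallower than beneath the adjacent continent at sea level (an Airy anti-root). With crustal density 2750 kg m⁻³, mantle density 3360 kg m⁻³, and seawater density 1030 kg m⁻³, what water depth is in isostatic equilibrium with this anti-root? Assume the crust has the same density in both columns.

Replacing a thickness d of crust by seawater at the top must be balanced by replacing crust with mantle at the base: d (ρ_c − ρ_w) = a (ρ_m − ρ_c).
d = a (ρ_m − ρ_c)/(ρ_c − ρ_w) = 14500 m × 610/1720 = 5140 m.

5140 m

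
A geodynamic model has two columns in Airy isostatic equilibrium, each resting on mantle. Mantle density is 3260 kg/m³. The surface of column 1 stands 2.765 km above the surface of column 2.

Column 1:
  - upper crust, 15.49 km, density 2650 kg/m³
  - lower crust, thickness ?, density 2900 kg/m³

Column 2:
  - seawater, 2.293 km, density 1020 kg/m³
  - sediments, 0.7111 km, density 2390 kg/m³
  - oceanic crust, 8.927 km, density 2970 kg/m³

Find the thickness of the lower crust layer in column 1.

22 km

Take the compensation level at the base of the deeper column (depth z_c below the surface of column 1) and equate Σ ρ_i t_i down to z_c; mantle fills any gap and the z_c terms cancel.
Column 1: 15.49×2650 + x×2900 + (z_c − 15.49 − x)×3260
Column 2: 2.765×0 + 2.293×1020 + 0.7111×2390 + 8.927×2970 + (z_c − 2.765 − 11.9311)×3260
The z_c×3260 term appears on both sides and cancels. Collect the known terms of each column as K = Σ(ρt)_known − 3260 × (depth of known layers): K_1 = 41048.5 − 3260×15.49 = −9448.9; K_2 = 30551.579 − 3260×(2.765 + 11.9311) = −17357.707.
Balance: K_1 − x×(3260 − 2900) = K_2, so x = (K_1 − K_2)/(3260 − 2900) = 7908.81/360 = 22 km.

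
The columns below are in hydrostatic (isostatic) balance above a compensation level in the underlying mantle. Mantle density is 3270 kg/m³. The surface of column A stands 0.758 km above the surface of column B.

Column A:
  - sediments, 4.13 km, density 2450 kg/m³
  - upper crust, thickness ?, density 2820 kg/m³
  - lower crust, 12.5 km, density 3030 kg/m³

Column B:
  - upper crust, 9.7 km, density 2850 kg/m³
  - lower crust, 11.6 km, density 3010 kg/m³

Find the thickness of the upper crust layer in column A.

7.07 km

Take the compensation level at the base of the deeper column (depth z_c below the surface of column A) and equate Σ ρ_i t_i down to z_c; mantle fills any gap and the z_c terms cancel.
Column A: 4.13×2450 + x×2820 + 12.5×3030 + (z_c − 16.63 − x)×3270
Column B: 0.758×0 + 9.7×2850 + 11.6×3010 + (z_c − 0.758 − 21.3)×3270
The z_c×3270 term appears on both sides and cancels. Collect the known terms of each column as K = Σ(ρt)_known − 3270 × (depth of known layers): K_A = 47993.5 − 3270×16.63 = −6386.6; K_B = 62561 − 3270×(0.758 + 21.3) = −9568.66.
Balance: K_A − x×(3270 − 2820) = K_B, so x = (K_A − K_B)/(3270 − 2820) = 3182.06/450 = 7.07 km.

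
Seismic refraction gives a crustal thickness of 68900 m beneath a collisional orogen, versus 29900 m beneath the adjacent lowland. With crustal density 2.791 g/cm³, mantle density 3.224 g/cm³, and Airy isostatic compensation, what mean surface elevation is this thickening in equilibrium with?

5240 m

Excess crust Δ = 68900 m − 29900 m = 39000 m, split between elevation h and root r with h + r = Δ.
Airy balance ρ_c h = (ρ_m − ρ_c) r gives r = h ρ_c/(ρ_m − ρ_c), so h (1 + ρ_c/(ρ_m − ρ_c)) = Δ, i.e. h = Δ (ρ_m − ρ_c)/ρ_m.
h = 39000 m × 0.433/3.224 = 5240 m.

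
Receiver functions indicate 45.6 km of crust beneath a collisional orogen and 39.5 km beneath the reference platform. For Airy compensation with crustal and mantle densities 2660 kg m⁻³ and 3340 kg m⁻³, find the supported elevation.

Excess crust Δ = 45.6 km − 39.5 km = 6.1 km, split between elevation h and root r with h + r = Δ.
Airy balance ρ_c h = (ρ_m − ρ_c) r gives r = h ρ_c/(ρ_m − ρ_c), so h (1 + ρ_c/(ρ_m − ρ_c)) = Δ, i.e. h = Δ (ρ_m − ρ_c)/ρ_m.
h = 6.1 km × 680/3340 = 1.24 km.

1.24 km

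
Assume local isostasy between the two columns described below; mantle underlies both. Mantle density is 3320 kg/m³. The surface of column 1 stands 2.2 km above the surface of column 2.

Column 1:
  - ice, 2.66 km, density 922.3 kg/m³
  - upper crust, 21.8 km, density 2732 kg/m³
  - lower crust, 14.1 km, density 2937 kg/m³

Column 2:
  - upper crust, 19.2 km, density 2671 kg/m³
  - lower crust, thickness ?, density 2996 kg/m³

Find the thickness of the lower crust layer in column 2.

Take the compensation level at the base of the deeper column (depth z_c below the surface of column 1) and equate Σ ρ_i t_i down to z_c; mantle fills any gap and the z_c terms cancel.
Column 1: 2.66×922.3 + 21.8×2732 + 14.1×2937 + (z_c − 38.56)×3320
Column 2: 2.2×0 + 19.2×2671 + x×2996 + (z_c − 2.2 − 19.2 − x)×3320
The z_c×3320 term appears on both sides and cancels. Collect the known terms of each column as K = Σ(ρt)_known − 3320 × (depth of known layers): K_1 = 103422.618 − 3320×38.56 = −24596.582; K_2 = 51283.2 − 3320×(2.2 + 19.2) = −19764.8.
Balance: K_1 = K_2 − x×(3320 − 2996), so x = (K_2 − K_1)/(3320 − 2996) = 4831.78/324 = 14.9 km.

14.9 km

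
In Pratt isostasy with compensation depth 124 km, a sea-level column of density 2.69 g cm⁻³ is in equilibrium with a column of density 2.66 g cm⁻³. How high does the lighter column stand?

1.4 km

ρ_ref D = ρ (D + h) → h = D (ρ_ref − ρ)/ρ.
h = 124 km × (2.69 − 2.66)/2.66 = 1.4 km.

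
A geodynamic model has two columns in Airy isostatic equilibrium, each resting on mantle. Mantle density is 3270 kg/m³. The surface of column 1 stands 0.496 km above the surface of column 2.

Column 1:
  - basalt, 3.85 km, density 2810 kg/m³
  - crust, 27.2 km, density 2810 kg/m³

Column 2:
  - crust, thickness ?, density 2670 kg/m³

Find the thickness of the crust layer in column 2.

Take the compensation level at the base of the deeper column (depth z_c below the surface of column 1) and equate Σ ρ_i t_i down to z_c; mantle fills any gap and the z_c terms cancel.
Column 1: 3.85×2810 + 27.2×2810 + (z_c − 31.05)×3270
Column 2: 0.496×0 + x×2670 + (z_c − 0.496 − 0 − x)×3270
The z_c×3270 term appears on both sides and cancels. Collect the known terms of each column as K = Σ(ρt)_known − 3270 × (depth of known layers): K_1 = 87250.5 − 3270×31.05 = −14283; K_2 = 0 − 3270×(0.496 + 0) = −1621.92.
Balance: K_1 = K_2 − x×(3270 − 2670), so x = (K_2 − K_1)/(3270 − 2670) = 12661.1/600 = 21.1 km.

21.1 km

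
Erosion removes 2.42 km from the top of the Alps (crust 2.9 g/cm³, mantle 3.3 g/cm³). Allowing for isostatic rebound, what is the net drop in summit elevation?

Rebound u = e ρ_c/ρ_m = 2.42 km × 2.9/3.3 = 2.127 km.
Net surface drop = e − u = 2.42 km − 2.127 km = e (ρ_m − ρ_c)/ρ_m = 0.293 km.

0.293 km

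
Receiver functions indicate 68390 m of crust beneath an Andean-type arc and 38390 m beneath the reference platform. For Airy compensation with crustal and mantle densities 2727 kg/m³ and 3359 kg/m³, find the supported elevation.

5640 m

Excess crust Δ = 68390 m − 38390 m = 30000 m, split between elevation h and root r with h + r = Δ.
Airy balance ρ_c h = (ρ_m − ρ_c) r gives r = h ρ_c/(ρ_m − ρ_c), so h (1 + ρ_c/(ρ_m − ρ_c)) = Δ, i.e. h = Δ (ρ_m − ρ_c)/ρ_m.
h = 30000 m × 632/3359 = 5640 m.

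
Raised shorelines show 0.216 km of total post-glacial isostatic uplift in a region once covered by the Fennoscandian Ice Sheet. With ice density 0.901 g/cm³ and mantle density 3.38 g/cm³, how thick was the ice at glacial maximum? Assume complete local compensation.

0.81 km

u = t ρ_ice/ρ_m → t = u ρ_m/ρ_ice = 0.216 km × 3.38/0.901 = 0.81 km.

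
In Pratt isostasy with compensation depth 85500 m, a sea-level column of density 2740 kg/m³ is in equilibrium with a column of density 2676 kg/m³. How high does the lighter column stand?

2040 m

ρ_ref D = ρ (D + h) → h = D (ρ_ref − ρ)/ρ.
h = 85500 m × (2740 − 2676)/2676 = 2040 m.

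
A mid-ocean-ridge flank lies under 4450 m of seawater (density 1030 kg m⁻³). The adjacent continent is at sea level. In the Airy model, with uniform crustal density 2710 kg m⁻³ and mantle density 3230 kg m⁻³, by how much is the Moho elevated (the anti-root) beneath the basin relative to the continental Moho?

14400 m

For local isostatic compensation: replacing crust with seawater at the top is compensated by replacing crust with mantle at the base: d (ρ_c − ρ_w) = a (ρ_m − ρ_c).
a = d (ρ_c − ρ_w)/(ρ_m − ρ_c) = 4450 m × 1680/520 = 14400 m.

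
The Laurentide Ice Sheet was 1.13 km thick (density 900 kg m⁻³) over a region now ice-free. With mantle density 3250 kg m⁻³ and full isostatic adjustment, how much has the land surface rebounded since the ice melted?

Removing the load lets mantle flow back in; uplift u satisfies ρ_ice t = ρ_m u.
u = t ρ_ice/ρ_m = 1.13 km × 900/3250 = 0.313 km.

0.313 km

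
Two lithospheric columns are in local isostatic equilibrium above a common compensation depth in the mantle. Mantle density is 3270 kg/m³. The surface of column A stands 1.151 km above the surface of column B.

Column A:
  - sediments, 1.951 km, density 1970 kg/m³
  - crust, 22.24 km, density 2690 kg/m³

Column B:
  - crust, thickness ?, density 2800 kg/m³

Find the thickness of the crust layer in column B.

Take the compensation level at the base of the deeper column (depth z_c below the surface of column A) and equate Σ ρ_i t_i down to z_c; mantle fills any gap and the z_c terms cancel.
Column A: 1.951×1970 + 22.24×2690 + (z_c − 24.191)×3270
Column B: 1.151×0 + x×2800 + (z_c − 1.151 − 0 − x)×3270
The z_c×3270 term appears on both sides and cancels. Collect the known terms of each column as K = Σ(ρt)_known − 3270 × (depth of known layers): K_A = 63669.07 − 3270×24.191 = −15435.5; K_B = 0 − 3270×(1.151 + 0) = −3763.77.
Balance: K_A = K_B − x×(3270 − 2800), so x = (K_B − K_A)/(3270 − 2800) = 11671.7/470 = 24.8 km.

24.8 km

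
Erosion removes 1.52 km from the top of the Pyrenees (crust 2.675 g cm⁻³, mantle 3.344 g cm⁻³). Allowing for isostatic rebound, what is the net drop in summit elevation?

Rebound u = e ρ_c/ρ_m = 1.52 km × 2.675/3.344 = 1.216 km.
Net surface drop = e − u = 1.52 km − 1.216 km = e (ρ_m − ρ_c)/ρ_m = 0.304 km.

0.304 km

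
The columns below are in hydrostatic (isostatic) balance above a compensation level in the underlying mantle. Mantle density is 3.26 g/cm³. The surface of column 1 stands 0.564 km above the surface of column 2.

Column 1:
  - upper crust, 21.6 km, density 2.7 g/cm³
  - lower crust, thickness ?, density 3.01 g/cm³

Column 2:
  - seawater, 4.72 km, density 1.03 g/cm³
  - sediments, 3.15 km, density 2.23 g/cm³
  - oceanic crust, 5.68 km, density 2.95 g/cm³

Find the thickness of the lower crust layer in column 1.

Take the compensation level at the base of the deeper column (depth z_c below the surface of column 1) and equate Σ ρ_i t_i down to z_c; mantle fills any gap and the z_c terms cancel.
Column 1: 21.6×2.7 + x×3.01 + (z_c − 21.6 − x)×3.26
Column 2: 0.564×0 + 4.72×1.03 + 3.15×2.23 + 5.68×2.95 + (z_c − 0.564 − 13.55)×3.26
The z_c×3.26 term appears on both sides and cancels. Collect the known terms of each column as K = Σ(ρt)_known − 3.26 × (depth of known layers): K_1 = 58.32 − 3.26×21.6 = −12.096; K_2 = 28.6421 − 3.26×(0.564 + 13.55) = −17.36954.
Balance: K_1 − x×(3.26 − 3.01) = K_2, so x = (K_1 − K_2)/(3.26 − 3.01) = 5.27354/0.25 = 21.1 km.

21.1 km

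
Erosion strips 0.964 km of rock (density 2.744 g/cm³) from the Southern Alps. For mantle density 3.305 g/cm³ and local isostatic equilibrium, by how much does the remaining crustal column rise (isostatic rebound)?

Unloading: uplift u = e ρ_c/ρ_m = 0.964 km × 2.744/3.305 = 0.8 km.

0.8 km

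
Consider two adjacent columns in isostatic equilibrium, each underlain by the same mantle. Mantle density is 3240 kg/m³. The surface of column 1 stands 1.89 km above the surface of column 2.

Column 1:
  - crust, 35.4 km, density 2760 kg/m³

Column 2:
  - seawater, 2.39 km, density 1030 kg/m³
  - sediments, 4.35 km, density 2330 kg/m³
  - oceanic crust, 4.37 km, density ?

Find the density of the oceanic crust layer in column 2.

Take the compensation level at the base of the deeper column (depth z_c below the surface of column 1) and equate Σ ρ_i t_i down to z_c; mantle fills any gap and the z_c terms cancel.
Column 1: 35.4×2760 + (z_c − 35.4)×3240
Column 2: 1.89×0 + 2.39×1030 + 4.35×2330 + 4.37×ρ + (z_c − 1.89 − 11.11)×3240
The z_c×3240 term appears on both sides and cancels. Collect the known terms of each column as K = Σ(ρt)_known − 3240 × (depth of known layers): K_1 = 97704 − 3240×35.4 = −16992; K_2 = 12597.2 − 3240×(1.89 + 11.11) = −29522.8.
Balance: K_1 = K_2 + 4.37×ρ, so ρ = (K_1 − K_2)/4.37 = 12530.8/4.37 = 2870 kg/m³.

2870 kg/m³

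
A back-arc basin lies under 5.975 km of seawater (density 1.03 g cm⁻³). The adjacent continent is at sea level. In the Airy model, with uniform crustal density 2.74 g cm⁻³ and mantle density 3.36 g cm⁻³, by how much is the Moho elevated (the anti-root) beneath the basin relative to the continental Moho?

16.5 km

Isostatic balance requires: replacing crust with seawater at the top is compensated by replacing crust with mantle at the base: d (ρ_c − ρ_w) = a (ρ_m − ρ_c).
a = d (ρ_c − ρ_w)/(ρ_m − ρ_c) = 5.975 km × 1.71/0.62 = 16.5 km.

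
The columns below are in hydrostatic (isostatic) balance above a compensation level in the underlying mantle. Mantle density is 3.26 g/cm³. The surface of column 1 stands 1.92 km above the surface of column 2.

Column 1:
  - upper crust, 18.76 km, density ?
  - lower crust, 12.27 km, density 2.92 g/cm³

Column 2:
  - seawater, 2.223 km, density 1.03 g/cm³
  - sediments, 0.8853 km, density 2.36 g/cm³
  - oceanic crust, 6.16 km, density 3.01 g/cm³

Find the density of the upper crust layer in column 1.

2.76 g/cm³

Take the compensation level at the base of the deeper column (depth z_c below the surface of column 1) and equate Σ ρ_i t_i down to z_c; mantle fills any gap and the z_c terms cancel.
Column 1: 18.76×ρ + 12.27×2.92 + (z_c − 31.03)×3.26
Column 2: 1.92×0 + 2.223×1.03 + 0.8853×2.36 + 6.16×3.01 + (z_c − 1.92 − 9.2683)×3.26
The z_c×3.26 term appears on both sides and cancels. Collect the known terms of each column as K = Σ(ρt)_known − 3.26 × (depth of known layers): K_1 = 35.8284 − 3.26×31.03 = −65.3294; K_2 = 22.920598 − 3.26×(1.92 + 9.2683) = −13.55326.
Balance: K_1 + 18.76×ρ = K_2, so ρ = (K_2 − K_1)/18.76 = 51.7761/18.76 = 2.76 g/cm³.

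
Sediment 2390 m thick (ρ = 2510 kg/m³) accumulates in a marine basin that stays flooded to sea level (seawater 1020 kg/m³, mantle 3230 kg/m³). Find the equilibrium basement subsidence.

1610 m

Submarine loading: the sediment displaces seawater, and the subsidence is in turn flooded, so s (ρ_m − ρ_w) = t (ρ_sed − ρ_w).
s = 2390 m × (2510 − 1020) / (3230 − 1020) = 1610 m.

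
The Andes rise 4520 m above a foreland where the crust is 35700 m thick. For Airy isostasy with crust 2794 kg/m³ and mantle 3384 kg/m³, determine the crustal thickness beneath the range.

Root depth r = h ρ_c / (ρ_m − ρ_c) = 4520 m × 2794 / 590 = 21400 m.
Total thickness = T + h + r = 35700 m + 4520 m + 21400 m = 61600 m.

61600 m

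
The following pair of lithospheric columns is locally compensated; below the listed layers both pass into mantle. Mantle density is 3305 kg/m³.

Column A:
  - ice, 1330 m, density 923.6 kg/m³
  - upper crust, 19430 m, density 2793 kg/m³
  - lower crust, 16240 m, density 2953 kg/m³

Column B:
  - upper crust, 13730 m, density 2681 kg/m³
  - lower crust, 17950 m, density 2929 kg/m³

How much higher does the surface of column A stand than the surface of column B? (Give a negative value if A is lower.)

For any compensation level in the mantle, the mantle terms cancel and isostasy reduces to e = (Σt_A − Σt_B) − (Σ(ρt)_A − Σ(ρt)_B) / ρ_m.
Σt_A = 37000 m; Σt_B = 31680 m; Σ(ρt)_A = 103453098; Σ(ρt)_B = 89385680 (in m·kg/m³).
e = (37000 − 31680) − (103453098 − 89385680) / 3305 = 1060 m.

1060 m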